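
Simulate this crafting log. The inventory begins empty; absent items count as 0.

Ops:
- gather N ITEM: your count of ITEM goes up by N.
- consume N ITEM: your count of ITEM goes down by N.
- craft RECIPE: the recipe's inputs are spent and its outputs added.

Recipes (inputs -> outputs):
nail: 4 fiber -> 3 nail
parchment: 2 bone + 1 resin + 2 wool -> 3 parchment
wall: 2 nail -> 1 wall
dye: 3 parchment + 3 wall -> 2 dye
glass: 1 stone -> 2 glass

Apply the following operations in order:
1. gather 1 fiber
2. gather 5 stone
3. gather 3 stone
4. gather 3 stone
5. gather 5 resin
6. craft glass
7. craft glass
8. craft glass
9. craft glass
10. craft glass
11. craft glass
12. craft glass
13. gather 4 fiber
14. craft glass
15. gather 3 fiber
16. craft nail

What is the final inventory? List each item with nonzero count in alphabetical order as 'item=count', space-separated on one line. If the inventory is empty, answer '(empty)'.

After 1 (gather 1 fiber): fiber=1
After 2 (gather 5 stone): fiber=1 stone=5
After 3 (gather 3 stone): fiber=1 stone=8
After 4 (gather 3 stone): fiber=1 stone=11
After 5 (gather 5 resin): fiber=1 resin=5 stone=11
After 6 (craft glass): fiber=1 glass=2 resin=5 stone=10
After 7 (craft glass): fiber=1 glass=4 resin=5 stone=9
After 8 (craft glass): fiber=1 glass=6 resin=5 stone=8
After 9 (craft glass): fiber=1 glass=8 resin=5 stone=7
After 10 (craft glass): fiber=1 glass=10 resin=5 stone=6
After 11 (craft glass): fiber=1 glass=12 resin=5 stone=5
After 12 (craft glass): fiber=1 glass=14 resin=5 stone=4
After 13 (gather 4 fiber): fiber=5 glass=14 resin=5 stone=4
After 14 (craft glass): fiber=5 glass=16 resin=5 stone=3
After 15 (gather 3 fiber): fiber=8 glass=16 resin=5 stone=3
After 16 (craft nail): fiber=4 glass=16 nail=3 resin=5 stone=3

Answer: fiber=4 glass=16 nail=3 resin=5 stone=3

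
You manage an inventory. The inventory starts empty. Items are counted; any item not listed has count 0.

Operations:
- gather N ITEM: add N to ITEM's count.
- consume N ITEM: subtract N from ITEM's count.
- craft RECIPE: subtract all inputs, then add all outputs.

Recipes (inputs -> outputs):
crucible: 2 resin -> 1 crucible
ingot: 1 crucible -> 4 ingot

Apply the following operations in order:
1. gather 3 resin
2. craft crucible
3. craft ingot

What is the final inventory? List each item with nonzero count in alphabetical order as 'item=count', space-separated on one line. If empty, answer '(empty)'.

Answer: ingot=4 resin=1

Derivation:
After 1 (gather 3 resin): resin=3
After 2 (craft crucible): crucible=1 resin=1
After 3 (craft ingot): ingot=4 resin=1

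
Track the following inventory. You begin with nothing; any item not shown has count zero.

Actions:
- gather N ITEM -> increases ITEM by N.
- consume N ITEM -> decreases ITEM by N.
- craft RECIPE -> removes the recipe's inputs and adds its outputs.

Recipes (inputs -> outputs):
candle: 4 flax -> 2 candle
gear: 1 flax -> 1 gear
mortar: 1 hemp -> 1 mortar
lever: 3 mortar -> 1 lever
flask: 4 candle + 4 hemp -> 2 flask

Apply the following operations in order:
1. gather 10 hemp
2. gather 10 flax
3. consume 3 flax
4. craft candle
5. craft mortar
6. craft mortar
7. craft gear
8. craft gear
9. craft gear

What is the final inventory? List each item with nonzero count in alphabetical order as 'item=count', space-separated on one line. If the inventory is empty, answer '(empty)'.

Answer: candle=2 gear=3 hemp=8 mortar=2

Derivation:
After 1 (gather 10 hemp): hemp=10
After 2 (gather 10 flax): flax=10 hemp=10
After 3 (consume 3 flax): flax=7 hemp=10
After 4 (craft candle): candle=2 flax=3 hemp=10
After 5 (craft mortar): candle=2 flax=3 hemp=9 mortar=1
After 6 (craft mortar): candle=2 flax=3 hemp=8 mortar=2
After 7 (craft gear): candle=2 flax=2 gear=1 hemp=8 mortar=2
After 8 (craft gear): candle=2 flax=1 gear=2 hemp=8 mortar=2
After 9 (craft gear): candle=2 gear=3 hemp=8 mortar=2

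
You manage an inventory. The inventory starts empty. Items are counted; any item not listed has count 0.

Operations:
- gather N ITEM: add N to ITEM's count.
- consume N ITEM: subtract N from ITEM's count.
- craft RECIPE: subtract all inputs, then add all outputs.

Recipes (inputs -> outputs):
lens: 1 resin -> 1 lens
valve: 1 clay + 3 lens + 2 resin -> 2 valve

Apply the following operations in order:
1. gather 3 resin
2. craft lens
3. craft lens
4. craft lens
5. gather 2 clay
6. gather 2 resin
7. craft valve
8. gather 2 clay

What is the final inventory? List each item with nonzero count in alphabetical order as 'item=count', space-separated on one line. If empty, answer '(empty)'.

After 1 (gather 3 resin): resin=3
After 2 (craft lens): lens=1 resin=2
After 3 (craft lens): lens=2 resin=1
After 4 (craft lens): lens=3
After 5 (gather 2 clay): clay=2 lens=3
After 6 (gather 2 resin): clay=2 lens=3 resin=2
After 7 (craft valve): clay=1 valve=2
After 8 (gather 2 clay): clay=3 valve=2

Answer: clay=3 valve=2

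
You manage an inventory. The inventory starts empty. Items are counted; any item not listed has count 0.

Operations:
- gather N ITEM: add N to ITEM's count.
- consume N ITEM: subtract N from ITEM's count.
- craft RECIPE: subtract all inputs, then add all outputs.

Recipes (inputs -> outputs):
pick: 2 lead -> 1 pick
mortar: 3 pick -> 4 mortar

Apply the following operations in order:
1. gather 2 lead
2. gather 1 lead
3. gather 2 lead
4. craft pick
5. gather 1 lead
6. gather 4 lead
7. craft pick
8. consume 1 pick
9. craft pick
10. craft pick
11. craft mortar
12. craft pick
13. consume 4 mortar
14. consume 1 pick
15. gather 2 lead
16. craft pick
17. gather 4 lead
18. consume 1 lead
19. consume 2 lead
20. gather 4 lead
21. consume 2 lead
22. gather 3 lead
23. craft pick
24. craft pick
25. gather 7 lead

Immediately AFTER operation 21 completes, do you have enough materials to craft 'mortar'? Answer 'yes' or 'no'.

After 1 (gather 2 lead): lead=2
After 2 (gather 1 lead): lead=3
After 3 (gather 2 lead): lead=5
After 4 (craft pick): lead=3 pick=1
After 5 (gather 1 lead): lead=4 pick=1
After 6 (gather 4 lead): lead=8 pick=1
After 7 (craft pick): lead=6 pick=2
After 8 (consume 1 pick): lead=6 pick=1
After 9 (craft pick): lead=4 pick=2
After 10 (craft pick): lead=2 pick=3
After 11 (craft mortar): lead=2 mortar=4
After 12 (craft pick): mortar=4 pick=1
After 13 (consume 4 mortar): pick=1
After 14 (consume 1 pick): (empty)
After 15 (gather 2 lead): lead=2
After 16 (craft pick): pick=1
After 17 (gather 4 lead): lead=4 pick=1
After 18 (consume 1 lead): lead=3 pick=1
After 19 (consume 2 lead): lead=1 pick=1
After 20 (gather 4 lead): lead=5 pick=1
After 21 (consume 2 lead): lead=3 pick=1

Answer: no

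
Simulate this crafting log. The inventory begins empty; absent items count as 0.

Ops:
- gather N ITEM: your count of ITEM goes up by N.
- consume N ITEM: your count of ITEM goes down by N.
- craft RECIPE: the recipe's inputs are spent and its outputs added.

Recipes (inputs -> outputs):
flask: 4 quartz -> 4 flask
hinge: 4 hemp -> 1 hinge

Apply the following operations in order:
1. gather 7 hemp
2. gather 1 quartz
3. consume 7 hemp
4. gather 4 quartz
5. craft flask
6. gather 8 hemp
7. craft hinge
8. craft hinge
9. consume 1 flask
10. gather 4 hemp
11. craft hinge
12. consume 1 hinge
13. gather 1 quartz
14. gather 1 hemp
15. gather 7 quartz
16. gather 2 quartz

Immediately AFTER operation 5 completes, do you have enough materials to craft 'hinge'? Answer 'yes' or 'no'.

Answer: no

Derivation:
After 1 (gather 7 hemp): hemp=7
After 2 (gather 1 quartz): hemp=7 quartz=1
After 3 (consume 7 hemp): quartz=1
After 4 (gather 4 quartz): quartz=5
After 5 (craft flask): flask=4 quartz=1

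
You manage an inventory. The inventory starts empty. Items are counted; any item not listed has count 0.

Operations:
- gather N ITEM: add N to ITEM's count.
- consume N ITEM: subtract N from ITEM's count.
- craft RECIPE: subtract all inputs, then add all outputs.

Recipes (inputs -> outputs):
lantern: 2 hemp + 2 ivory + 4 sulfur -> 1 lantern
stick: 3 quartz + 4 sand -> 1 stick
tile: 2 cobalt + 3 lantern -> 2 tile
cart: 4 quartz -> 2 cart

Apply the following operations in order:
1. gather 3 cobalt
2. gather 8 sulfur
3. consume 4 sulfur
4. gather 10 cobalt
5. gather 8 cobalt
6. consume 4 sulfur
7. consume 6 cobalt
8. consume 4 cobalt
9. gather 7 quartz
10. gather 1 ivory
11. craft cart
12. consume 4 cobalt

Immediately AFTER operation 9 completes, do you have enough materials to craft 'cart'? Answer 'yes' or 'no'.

After 1 (gather 3 cobalt): cobalt=3
After 2 (gather 8 sulfur): cobalt=3 sulfur=8
After 3 (consume 4 sulfur): cobalt=3 sulfur=4
After 4 (gather 10 cobalt): cobalt=13 sulfur=4
After 5 (gather 8 cobalt): cobalt=21 sulfur=4
After 6 (consume 4 sulfur): cobalt=21
After 7 (consume 6 cobalt): cobalt=15
After 8 (consume 4 cobalt): cobalt=11
After 9 (gather 7 quartz): cobalt=11 quartz=7

Answer: yes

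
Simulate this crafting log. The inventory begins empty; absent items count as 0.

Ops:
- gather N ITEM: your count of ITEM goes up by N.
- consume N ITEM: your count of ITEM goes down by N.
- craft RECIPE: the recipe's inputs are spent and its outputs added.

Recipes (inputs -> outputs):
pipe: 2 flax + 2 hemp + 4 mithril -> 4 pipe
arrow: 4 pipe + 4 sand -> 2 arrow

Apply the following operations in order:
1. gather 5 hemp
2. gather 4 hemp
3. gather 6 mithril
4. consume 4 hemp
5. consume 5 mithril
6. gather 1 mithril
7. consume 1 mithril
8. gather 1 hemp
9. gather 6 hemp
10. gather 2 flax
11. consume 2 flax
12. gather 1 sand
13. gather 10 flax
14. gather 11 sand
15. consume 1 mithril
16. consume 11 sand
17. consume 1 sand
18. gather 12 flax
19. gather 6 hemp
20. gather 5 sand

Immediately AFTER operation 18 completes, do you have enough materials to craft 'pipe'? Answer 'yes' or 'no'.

After 1 (gather 5 hemp): hemp=5
After 2 (gather 4 hemp): hemp=9
After 3 (gather 6 mithril): hemp=9 mithril=6
After 4 (consume 4 hemp): hemp=5 mithril=6
After 5 (consume 5 mithril): hemp=5 mithril=1
After 6 (gather 1 mithril): hemp=5 mithril=2
After 7 (consume 1 mithril): hemp=5 mithril=1
After 8 (gather 1 hemp): hemp=6 mithril=1
After 9 (gather 6 hemp): hemp=12 mithril=1
After 10 (gather 2 flax): flax=2 hemp=12 mithril=1
After 11 (consume 2 flax): hemp=12 mithril=1
After 12 (gather 1 sand): hemp=12 mithril=1 sand=1
After 13 (gather 10 flax): flax=10 hemp=12 mithril=1 sand=1
After 14 (gather 11 sand): flax=10 hemp=12 mithril=1 sand=12
After 15 (consume 1 mithril): flax=10 hemp=12 sand=12
After 16 (consume 11 sand): flax=10 hemp=12 sand=1
After 17 (consume 1 sand): flax=10 hemp=12
After 18 (gather 12 flax): flax=22 hemp=12

Answer: no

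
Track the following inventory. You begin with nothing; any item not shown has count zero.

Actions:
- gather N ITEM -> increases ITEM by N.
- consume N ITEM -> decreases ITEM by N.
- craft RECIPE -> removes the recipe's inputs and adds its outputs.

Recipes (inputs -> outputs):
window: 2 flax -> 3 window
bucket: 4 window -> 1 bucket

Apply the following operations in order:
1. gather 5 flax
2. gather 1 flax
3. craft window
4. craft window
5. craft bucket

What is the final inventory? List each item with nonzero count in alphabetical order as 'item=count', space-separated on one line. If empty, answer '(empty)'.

After 1 (gather 5 flax): flax=5
After 2 (gather 1 flax): flax=6
After 3 (craft window): flax=4 window=3
After 4 (craft window): flax=2 window=6
After 5 (craft bucket): bucket=1 flax=2 window=2

Answer: bucket=1 flax=2 window=2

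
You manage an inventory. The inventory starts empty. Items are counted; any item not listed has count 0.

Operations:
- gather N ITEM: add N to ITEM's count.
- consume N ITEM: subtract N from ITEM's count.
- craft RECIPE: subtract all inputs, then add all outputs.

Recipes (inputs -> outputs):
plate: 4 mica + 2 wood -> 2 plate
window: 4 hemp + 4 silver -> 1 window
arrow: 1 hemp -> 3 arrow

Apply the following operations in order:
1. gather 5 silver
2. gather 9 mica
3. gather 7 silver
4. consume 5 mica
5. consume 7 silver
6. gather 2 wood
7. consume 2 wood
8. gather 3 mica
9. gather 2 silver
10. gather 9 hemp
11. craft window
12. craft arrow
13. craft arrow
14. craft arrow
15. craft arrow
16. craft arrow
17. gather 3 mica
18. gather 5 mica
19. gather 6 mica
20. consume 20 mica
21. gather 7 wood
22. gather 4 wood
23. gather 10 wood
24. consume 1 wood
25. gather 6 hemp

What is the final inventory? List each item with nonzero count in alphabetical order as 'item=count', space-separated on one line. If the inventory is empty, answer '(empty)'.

After 1 (gather 5 silver): silver=5
After 2 (gather 9 mica): mica=9 silver=5
After 3 (gather 7 silver): mica=9 silver=12
After 4 (consume 5 mica): mica=4 silver=12
After 5 (consume 7 silver): mica=4 silver=5
After 6 (gather 2 wood): mica=4 silver=5 wood=2
After 7 (consume 2 wood): mica=4 silver=5
After 8 (gather 3 mica): mica=7 silver=5
After 9 (gather 2 silver): mica=7 silver=7
After 10 (gather 9 hemp): hemp=9 mica=7 silver=7
After 11 (craft window): hemp=5 mica=7 silver=3 window=1
After 12 (craft arrow): arrow=3 hemp=4 mica=7 silver=3 window=1
After 13 (craft arrow): arrow=6 hemp=3 mica=7 silver=3 window=1
After 14 (craft arrow): arrow=9 hemp=2 mica=7 silver=3 window=1
After 15 (craft arrow): arrow=12 hemp=1 mica=7 silver=3 window=1
After 16 (craft arrow): arrow=15 mica=7 silver=3 window=1
After 17 (gather 3 mica): arrow=15 mica=10 silver=3 window=1
After 18 (gather 5 mica): arrow=15 mica=15 silver=3 window=1
After 19 (gather 6 mica): arrow=15 mica=21 silver=3 window=1
After 20 (consume 20 mica): arrow=15 mica=1 silver=3 window=1
After 21 (gather 7 wood): arrow=15 mica=1 silver=3 window=1 wood=7
After 22 (gather 4 wood): arrow=15 mica=1 silver=3 window=1 wood=11
After 23 (gather 10 wood): arrow=15 mica=1 silver=3 window=1 wood=21
After 24 (consume 1 wood): arrow=15 mica=1 silver=3 window=1 wood=20
After 25 (gather 6 hemp): arrow=15 hemp=6 mica=1 silver=3 window=1 wood=20

Answer: arrow=15 hemp=6 mica=1 silver=3 window=1 wood=20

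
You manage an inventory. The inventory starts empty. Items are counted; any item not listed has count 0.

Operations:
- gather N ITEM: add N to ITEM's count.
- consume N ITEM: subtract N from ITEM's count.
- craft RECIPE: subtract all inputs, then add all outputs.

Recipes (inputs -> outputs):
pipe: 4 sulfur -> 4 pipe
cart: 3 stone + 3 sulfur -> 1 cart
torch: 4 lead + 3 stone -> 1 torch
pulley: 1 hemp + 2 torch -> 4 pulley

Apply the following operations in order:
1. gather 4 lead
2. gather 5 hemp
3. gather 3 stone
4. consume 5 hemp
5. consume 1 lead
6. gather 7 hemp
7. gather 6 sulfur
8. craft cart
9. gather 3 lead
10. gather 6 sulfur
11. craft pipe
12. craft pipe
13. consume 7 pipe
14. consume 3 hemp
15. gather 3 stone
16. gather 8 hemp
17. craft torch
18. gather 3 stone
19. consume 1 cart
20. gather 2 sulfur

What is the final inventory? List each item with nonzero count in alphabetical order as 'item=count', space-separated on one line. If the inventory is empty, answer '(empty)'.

Answer: hemp=12 lead=2 pipe=1 stone=3 sulfur=3 torch=1

Derivation:
After 1 (gather 4 lead): lead=4
After 2 (gather 5 hemp): hemp=5 lead=4
After 3 (gather 3 stone): hemp=5 lead=4 stone=3
After 4 (consume 5 hemp): lead=4 stone=3
After 5 (consume 1 lead): lead=3 stone=3
After 6 (gather 7 hemp): hemp=7 lead=3 stone=3
After 7 (gather 6 sulfur): hemp=7 lead=3 stone=3 sulfur=6
After 8 (craft cart): cart=1 hemp=7 lead=3 sulfur=3
After 9 (gather 3 lead): cart=1 hemp=7 lead=6 sulfur=3
After 10 (gather 6 sulfur): cart=1 hemp=7 lead=6 sulfur=9
After 11 (craft pipe): cart=1 hemp=7 lead=6 pipe=4 sulfur=5
After 12 (craft pipe): cart=1 hemp=7 lead=6 pipe=8 sulfur=1
After 13 (consume 7 pipe): cart=1 hemp=7 lead=6 pipe=1 sulfur=1
After 14 (consume 3 hemp): cart=1 hemp=4 lead=6 pipe=1 sulfur=1
After 15 (gather 3 stone): cart=1 hemp=4 lead=6 pipe=1 stone=3 sulfur=1
After 16 (gather 8 hemp): cart=1 hemp=12 lead=6 pipe=1 stone=3 sulfur=1
After 17 (craft torch): cart=1 hemp=12 lead=2 pipe=1 sulfur=1 torch=1
After 18 (gather 3 stone): cart=1 hemp=12 lead=2 pipe=1 stone=3 sulfur=1 torch=1
After 19 (consume 1 cart): hemp=12 lead=2 pipe=1 stone=3 sulfur=1 torch=1
After 20 (gather 2 sulfur): hemp=12 lead=2 pipe=1 stone=3 sulfur=3 torch=1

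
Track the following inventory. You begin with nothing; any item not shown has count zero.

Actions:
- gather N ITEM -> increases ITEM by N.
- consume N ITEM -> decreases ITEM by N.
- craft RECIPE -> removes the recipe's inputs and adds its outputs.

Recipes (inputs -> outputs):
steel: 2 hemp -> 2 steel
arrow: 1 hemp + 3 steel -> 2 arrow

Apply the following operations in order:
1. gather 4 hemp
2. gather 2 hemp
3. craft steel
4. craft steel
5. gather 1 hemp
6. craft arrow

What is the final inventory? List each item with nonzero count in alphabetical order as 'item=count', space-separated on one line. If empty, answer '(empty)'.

Answer: arrow=2 hemp=2 steel=1

Derivation:
After 1 (gather 4 hemp): hemp=4
After 2 (gather 2 hemp): hemp=6
After 3 (craft steel): hemp=4 steel=2
After 4 (craft steel): hemp=2 steel=4
After 5 (gather 1 hemp): hemp=3 steel=4
After 6 (craft arrow): arrow=2 hemp=2 steel=1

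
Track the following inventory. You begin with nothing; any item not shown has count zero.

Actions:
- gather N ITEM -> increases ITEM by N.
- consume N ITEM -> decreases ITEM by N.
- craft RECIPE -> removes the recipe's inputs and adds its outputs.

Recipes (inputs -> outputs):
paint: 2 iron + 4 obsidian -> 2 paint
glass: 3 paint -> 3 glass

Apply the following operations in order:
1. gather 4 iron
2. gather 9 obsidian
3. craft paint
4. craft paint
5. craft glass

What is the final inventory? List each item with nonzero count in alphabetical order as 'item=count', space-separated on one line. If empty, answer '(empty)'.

Answer: glass=3 obsidian=1 paint=1

Derivation:
After 1 (gather 4 iron): iron=4
After 2 (gather 9 obsidian): iron=4 obsidian=9
After 3 (craft paint): iron=2 obsidian=5 paint=2
After 4 (craft paint): obsidian=1 paint=4
After 5 (craft glass): glass=3 obsidian=1 paint=1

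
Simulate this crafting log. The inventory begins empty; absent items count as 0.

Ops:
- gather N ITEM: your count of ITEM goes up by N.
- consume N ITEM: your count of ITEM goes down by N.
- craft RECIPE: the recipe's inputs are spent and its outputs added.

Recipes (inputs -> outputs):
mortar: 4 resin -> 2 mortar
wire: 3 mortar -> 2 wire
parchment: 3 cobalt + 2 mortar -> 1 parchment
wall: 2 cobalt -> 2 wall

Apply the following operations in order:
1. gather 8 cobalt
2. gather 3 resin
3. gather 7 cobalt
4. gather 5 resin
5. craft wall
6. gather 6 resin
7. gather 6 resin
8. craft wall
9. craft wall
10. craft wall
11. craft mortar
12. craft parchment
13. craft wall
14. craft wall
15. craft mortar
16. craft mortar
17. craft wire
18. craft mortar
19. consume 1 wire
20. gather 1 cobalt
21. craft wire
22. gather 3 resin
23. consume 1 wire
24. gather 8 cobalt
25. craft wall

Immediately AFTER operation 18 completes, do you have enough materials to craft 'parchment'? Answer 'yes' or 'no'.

Answer: no

Derivation:
After 1 (gather 8 cobalt): cobalt=8
After 2 (gather 3 resin): cobalt=8 resin=3
After 3 (gather 7 cobalt): cobalt=15 resin=3
After 4 (gather 5 resin): cobalt=15 resin=8
After 5 (craft wall): cobalt=13 resin=8 wall=2
After 6 (gather 6 resin): cobalt=13 resin=14 wall=2
After 7 (gather 6 resin): cobalt=13 resin=20 wall=2
After 8 (craft wall): cobalt=11 resin=20 wall=4
After 9 (craft wall): cobalt=9 resin=20 wall=6
After 10 (craft wall): cobalt=7 resin=20 wall=8
After 11 (craft mortar): cobalt=7 mortar=2 resin=16 wall=8
After 12 (craft parchment): cobalt=4 parchment=1 resin=16 wall=8
After 13 (craft wall): cobalt=2 parchment=1 resin=16 wall=10
After 14 (craft wall): parchment=1 resin=16 wall=12
After 15 (craft mortar): mortar=2 parchment=1 resin=12 wall=12
After 16 (craft mortar): mortar=4 parchment=1 resin=8 wall=12
After 17 (craft wire): mortar=1 parchment=1 resin=8 wall=12 wire=2
After 18 (craft mortar): mortar=3 parchment=1 resin=4 wall=12 wire=2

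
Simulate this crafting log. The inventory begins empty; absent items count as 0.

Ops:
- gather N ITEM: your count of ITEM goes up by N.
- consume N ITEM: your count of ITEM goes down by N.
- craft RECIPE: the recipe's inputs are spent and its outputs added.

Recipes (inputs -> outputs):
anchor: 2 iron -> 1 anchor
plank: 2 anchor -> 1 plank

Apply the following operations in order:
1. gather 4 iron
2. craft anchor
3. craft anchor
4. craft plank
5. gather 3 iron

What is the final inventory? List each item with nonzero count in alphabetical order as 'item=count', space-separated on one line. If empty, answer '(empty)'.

Answer: iron=3 plank=1

Derivation:
After 1 (gather 4 iron): iron=4
After 2 (craft anchor): anchor=1 iron=2
After 3 (craft anchor): anchor=2
After 4 (craft plank): plank=1
After 5 (gather 3 iron): iron=3 plank=1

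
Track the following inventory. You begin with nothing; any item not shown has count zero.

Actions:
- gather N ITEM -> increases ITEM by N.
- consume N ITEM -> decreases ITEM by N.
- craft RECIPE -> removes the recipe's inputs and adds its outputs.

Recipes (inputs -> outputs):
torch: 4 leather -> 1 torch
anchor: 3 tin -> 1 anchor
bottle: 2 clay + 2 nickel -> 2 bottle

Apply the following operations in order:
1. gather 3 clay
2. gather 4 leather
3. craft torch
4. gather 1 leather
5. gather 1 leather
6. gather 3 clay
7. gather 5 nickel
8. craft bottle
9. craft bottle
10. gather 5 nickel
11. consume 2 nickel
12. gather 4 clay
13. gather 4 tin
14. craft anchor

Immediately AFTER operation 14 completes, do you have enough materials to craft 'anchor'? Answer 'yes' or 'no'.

Answer: no

Derivation:
After 1 (gather 3 clay): clay=3
After 2 (gather 4 leather): clay=3 leather=4
After 3 (craft torch): clay=3 torch=1
After 4 (gather 1 leather): clay=3 leather=1 torch=1
After 5 (gather 1 leather): clay=3 leather=2 torch=1
After 6 (gather 3 clay): clay=6 leather=2 torch=1
After 7 (gather 5 nickel): clay=6 leather=2 nickel=5 torch=1
After 8 (craft bottle): bottle=2 clay=4 leather=2 nickel=3 torch=1
After 9 (craft bottle): bottle=4 clay=2 leather=2 nickel=1 torch=1
After 10 (gather 5 nickel): bottle=4 clay=2 leather=2 nickel=6 torch=1
After 11 (consume 2 nickel): bottle=4 clay=2 leather=2 nickel=4 torch=1
After 12 (gather 4 clay): bottle=4 clay=6 leather=2 nickel=4 torch=1
After 13 (gather 4 tin): bottle=4 clay=6 leather=2 nickel=4 tin=4 torch=1
After 14 (craft anchor): anchor=1 bottle=4 clay=6 leather=2 nickel=4 tin=1 torch=1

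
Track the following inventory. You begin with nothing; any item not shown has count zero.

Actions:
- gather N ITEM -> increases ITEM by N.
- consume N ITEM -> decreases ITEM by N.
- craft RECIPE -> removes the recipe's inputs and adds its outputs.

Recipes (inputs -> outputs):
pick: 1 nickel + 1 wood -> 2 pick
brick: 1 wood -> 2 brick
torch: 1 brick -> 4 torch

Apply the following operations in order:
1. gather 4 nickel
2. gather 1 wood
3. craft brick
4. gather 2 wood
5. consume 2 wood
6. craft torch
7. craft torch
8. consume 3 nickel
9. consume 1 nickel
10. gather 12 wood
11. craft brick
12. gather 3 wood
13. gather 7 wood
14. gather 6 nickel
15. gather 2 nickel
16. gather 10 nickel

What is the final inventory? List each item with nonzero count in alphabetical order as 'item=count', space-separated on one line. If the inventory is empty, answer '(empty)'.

Answer: brick=2 nickel=18 torch=8 wood=21

Derivation:
After 1 (gather 4 nickel): nickel=4
After 2 (gather 1 wood): nickel=4 wood=1
After 3 (craft brick): brick=2 nickel=4
After 4 (gather 2 wood): brick=2 nickel=4 wood=2
After 5 (consume 2 wood): brick=2 nickel=4
After 6 (craft torch): brick=1 nickel=4 torch=4
After 7 (craft torch): nickel=4 torch=8
After 8 (consume 3 nickel): nickel=1 torch=8
After 9 (consume 1 nickel): torch=8
After 10 (gather 12 wood): torch=8 wood=12
After 11 (craft brick): brick=2 torch=8 wood=11
After 12 (gather 3 wood): brick=2 torch=8 wood=14
After 13 (gather 7 wood): brick=2 torch=8 wood=21
After 14 (gather 6 nickel): brick=2 nickel=6 torch=8 wood=21
After 15 (gather 2 nickel): brick=2 nickel=8 torch=8 wood=21
After 16 (gather 10 nickel): brick=2 nickel=18 torch=8 wood=21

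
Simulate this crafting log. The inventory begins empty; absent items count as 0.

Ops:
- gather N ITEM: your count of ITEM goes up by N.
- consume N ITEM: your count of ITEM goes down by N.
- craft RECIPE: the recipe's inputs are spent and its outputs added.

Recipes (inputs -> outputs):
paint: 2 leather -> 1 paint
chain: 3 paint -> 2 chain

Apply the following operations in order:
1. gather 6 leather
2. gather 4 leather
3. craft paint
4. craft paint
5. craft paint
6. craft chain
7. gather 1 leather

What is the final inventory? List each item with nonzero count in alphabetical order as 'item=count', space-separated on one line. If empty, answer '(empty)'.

Answer: chain=2 leather=5

Derivation:
After 1 (gather 6 leather): leather=6
After 2 (gather 4 leather): leather=10
After 3 (craft paint): leather=8 paint=1
After 4 (craft paint): leather=6 paint=2
After 5 (craft paint): leather=4 paint=3
After 6 (craft chain): chain=2 leather=4
After 7 (gather 1 leather): chain=2 leather=5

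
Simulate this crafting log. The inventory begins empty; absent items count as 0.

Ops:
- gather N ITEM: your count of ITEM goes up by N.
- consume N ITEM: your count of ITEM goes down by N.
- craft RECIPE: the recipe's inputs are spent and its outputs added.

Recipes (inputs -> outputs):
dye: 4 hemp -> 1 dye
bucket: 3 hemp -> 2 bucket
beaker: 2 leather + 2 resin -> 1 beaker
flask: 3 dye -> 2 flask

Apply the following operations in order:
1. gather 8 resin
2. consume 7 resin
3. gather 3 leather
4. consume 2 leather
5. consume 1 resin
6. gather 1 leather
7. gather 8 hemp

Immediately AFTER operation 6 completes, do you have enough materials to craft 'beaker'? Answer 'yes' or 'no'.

After 1 (gather 8 resin): resin=8
After 2 (consume 7 resin): resin=1
After 3 (gather 3 leather): leather=3 resin=1
After 4 (consume 2 leather): leather=1 resin=1
After 5 (consume 1 resin): leather=1
After 6 (gather 1 leather): leather=2

Answer: no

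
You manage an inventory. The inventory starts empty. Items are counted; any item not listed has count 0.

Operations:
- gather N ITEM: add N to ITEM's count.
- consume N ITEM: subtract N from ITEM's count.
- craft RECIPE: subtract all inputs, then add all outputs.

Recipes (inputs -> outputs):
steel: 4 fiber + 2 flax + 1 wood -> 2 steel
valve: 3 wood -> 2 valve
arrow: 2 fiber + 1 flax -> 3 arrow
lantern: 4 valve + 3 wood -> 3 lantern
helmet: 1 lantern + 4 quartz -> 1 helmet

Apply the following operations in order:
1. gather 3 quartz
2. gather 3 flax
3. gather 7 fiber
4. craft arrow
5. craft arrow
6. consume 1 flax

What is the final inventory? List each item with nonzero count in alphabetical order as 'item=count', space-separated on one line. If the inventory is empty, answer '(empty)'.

Answer: arrow=6 fiber=3 quartz=3

Derivation:
After 1 (gather 3 quartz): quartz=3
After 2 (gather 3 flax): flax=3 quartz=3
After 3 (gather 7 fiber): fiber=7 flax=3 quartz=3
After 4 (craft arrow): arrow=3 fiber=5 flax=2 quartz=3
After 5 (craft arrow): arrow=6 fiber=3 flax=1 quartz=3
After 6 (consume 1 flax): arrow=6 fiber=3 quartz=3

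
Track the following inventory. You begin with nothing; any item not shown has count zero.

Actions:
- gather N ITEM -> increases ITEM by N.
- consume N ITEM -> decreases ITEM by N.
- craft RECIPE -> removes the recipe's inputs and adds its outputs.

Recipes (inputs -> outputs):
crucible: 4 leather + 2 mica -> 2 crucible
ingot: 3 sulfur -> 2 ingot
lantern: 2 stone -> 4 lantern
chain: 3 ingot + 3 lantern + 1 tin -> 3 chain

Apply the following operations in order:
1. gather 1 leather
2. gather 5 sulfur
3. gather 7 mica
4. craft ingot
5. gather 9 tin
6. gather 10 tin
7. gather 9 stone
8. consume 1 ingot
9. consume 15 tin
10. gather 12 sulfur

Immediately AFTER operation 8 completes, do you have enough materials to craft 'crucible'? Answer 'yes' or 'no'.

Answer: no

Derivation:
After 1 (gather 1 leather): leather=1
After 2 (gather 5 sulfur): leather=1 sulfur=5
After 3 (gather 7 mica): leather=1 mica=7 sulfur=5
After 4 (craft ingot): ingot=2 leather=1 mica=7 sulfur=2
After 5 (gather 9 tin): ingot=2 leather=1 mica=7 sulfur=2 tin=9
After 6 (gather 10 tin): ingot=2 leather=1 mica=7 sulfur=2 tin=19
After 7 (gather 9 stone): ingot=2 leather=1 mica=7 stone=9 sulfur=2 tin=19
After 8 (consume 1 ingot): ingot=1 leather=1 mica=7 stone=9 sulfur=2 tin=19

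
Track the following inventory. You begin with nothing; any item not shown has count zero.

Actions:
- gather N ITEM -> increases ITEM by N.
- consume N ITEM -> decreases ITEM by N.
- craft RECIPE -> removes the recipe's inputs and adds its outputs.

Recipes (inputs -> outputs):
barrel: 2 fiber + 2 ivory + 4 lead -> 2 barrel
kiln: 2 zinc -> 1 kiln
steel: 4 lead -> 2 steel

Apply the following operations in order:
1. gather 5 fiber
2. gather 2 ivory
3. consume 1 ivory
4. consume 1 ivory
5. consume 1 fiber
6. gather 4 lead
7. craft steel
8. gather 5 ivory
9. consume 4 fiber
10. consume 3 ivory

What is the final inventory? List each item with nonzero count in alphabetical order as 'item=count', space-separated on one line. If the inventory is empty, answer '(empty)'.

Answer: ivory=2 steel=2

Derivation:
After 1 (gather 5 fiber): fiber=5
After 2 (gather 2 ivory): fiber=5 ivory=2
After 3 (consume 1 ivory): fiber=5 ivory=1
After 4 (consume 1 ivory): fiber=5
After 5 (consume 1 fiber): fiber=4
After 6 (gather 4 lead): fiber=4 lead=4
After 7 (craft steel): fiber=4 steel=2
After 8 (gather 5 ivory): fiber=4 ivory=5 steel=2
After 9 (consume 4 fiber): ivory=5 steel=2
After 10 (consume 3 ivory): ivory=2 steel=2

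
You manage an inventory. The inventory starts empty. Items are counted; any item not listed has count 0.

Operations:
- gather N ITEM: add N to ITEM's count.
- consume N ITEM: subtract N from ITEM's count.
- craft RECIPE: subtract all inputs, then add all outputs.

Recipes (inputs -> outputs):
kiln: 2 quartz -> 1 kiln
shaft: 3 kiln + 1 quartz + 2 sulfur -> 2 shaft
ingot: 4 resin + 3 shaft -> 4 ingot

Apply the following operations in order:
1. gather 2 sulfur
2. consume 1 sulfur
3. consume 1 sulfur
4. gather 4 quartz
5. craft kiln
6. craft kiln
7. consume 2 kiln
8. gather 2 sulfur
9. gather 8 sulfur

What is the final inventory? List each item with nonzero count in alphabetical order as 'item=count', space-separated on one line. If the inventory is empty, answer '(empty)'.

After 1 (gather 2 sulfur): sulfur=2
After 2 (consume 1 sulfur): sulfur=1
After 3 (consume 1 sulfur): (empty)
After 4 (gather 4 quartz): quartz=4
After 5 (craft kiln): kiln=1 quartz=2
After 6 (craft kiln): kiln=2
After 7 (consume 2 kiln): (empty)
After 8 (gather 2 sulfur): sulfur=2
After 9 (gather 8 sulfur): sulfur=10

Answer: sulfur=10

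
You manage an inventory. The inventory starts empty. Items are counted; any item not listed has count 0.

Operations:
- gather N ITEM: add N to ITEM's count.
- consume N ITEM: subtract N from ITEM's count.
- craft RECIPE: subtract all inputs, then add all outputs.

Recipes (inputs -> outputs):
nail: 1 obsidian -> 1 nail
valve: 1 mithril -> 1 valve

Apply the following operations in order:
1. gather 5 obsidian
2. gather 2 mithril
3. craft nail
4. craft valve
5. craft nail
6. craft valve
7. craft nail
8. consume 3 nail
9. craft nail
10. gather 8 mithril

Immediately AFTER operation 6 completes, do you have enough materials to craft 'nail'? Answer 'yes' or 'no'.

Answer: yes

Derivation:
After 1 (gather 5 obsidian): obsidian=5
After 2 (gather 2 mithril): mithril=2 obsidian=5
After 3 (craft nail): mithril=2 nail=1 obsidian=4
After 4 (craft valve): mithril=1 nail=1 obsidian=4 valve=1
After 5 (craft nail): mithril=1 nail=2 obsidian=3 valve=1
After 6 (craft valve): nail=2 obsidian=3 valve=2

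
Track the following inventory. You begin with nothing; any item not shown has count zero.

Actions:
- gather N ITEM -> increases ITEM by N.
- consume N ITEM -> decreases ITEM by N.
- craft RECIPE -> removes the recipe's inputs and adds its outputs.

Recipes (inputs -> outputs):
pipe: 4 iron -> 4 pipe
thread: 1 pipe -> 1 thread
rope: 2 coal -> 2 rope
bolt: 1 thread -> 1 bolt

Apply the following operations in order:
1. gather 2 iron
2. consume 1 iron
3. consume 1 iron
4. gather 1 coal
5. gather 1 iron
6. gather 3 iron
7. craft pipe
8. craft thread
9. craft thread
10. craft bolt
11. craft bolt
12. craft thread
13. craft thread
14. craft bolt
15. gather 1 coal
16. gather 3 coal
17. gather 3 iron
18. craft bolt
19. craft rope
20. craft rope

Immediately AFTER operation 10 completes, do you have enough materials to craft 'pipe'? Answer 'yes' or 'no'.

Answer: no

Derivation:
After 1 (gather 2 iron): iron=2
After 2 (consume 1 iron): iron=1
After 3 (consume 1 iron): (empty)
After 4 (gather 1 coal): coal=1
After 5 (gather 1 iron): coal=1 iron=1
After 6 (gather 3 iron): coal=1 iron=4
After 7 (craft pipe): coal=1 pipe=4
After 8 (craft thread): coal=1 pipe=3 thread=1
After 9 (craft thread): coal=1 pipe=2 thread=2
After 10 (craft bolt): bolt=1 coal=1 pipe=2 thread=1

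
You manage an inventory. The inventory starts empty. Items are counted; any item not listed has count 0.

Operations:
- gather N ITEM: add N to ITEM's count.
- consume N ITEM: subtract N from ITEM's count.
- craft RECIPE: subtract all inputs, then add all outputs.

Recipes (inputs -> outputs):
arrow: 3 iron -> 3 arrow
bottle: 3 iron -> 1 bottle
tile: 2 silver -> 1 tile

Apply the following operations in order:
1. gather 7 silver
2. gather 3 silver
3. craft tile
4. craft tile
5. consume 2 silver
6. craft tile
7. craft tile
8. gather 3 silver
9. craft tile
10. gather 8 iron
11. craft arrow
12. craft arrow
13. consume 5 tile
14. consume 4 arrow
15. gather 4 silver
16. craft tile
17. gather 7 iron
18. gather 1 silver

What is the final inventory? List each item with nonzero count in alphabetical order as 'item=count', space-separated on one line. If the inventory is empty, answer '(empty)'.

After 1 (gather 7 silver): silver=7
After 2 (gather 3 silver): silver=10
After 3 (craft tile): silver=8 tile=1
After 4 (craft tile): silver=6 tile=2
After 5 (consume 2 silver): silver=4 tile=2
After 6 (craft tile): silver=2 tile=3
After 7 (craft tile): tile=4
After 8 (gather 3 silver): silver=3 tile=4
After 9 (craft tile): silver=1 tile=5
After 10 (gather 8 iron): iron=8 silver=1 tile=5
After 11 (craft arrow): arrow=3 iron=5 silver=1 tile=5
After 12 (craft arrow): arrow=6 iron=2 silver=1 tile=5
After 13 (consume 5 tile): arrow=6 iron=2 silver=1
After 14 (consume 4 arrow): arrow=2 iron=2 silver=1
After 15 (gather 4 silver): arrow=2 iron=2 silver=5
After 16 (craft tile): arrow=2 iron=2 silver=3 tile=1
After 17 (gather 7 iron): arrow=2 iron=9 silver=3 tile=1
After 18 (gather 1 silver): arrow=2 iron=9 silver=4 tile=1

Answer: arrow=2 iron=9 silver=4 tile=1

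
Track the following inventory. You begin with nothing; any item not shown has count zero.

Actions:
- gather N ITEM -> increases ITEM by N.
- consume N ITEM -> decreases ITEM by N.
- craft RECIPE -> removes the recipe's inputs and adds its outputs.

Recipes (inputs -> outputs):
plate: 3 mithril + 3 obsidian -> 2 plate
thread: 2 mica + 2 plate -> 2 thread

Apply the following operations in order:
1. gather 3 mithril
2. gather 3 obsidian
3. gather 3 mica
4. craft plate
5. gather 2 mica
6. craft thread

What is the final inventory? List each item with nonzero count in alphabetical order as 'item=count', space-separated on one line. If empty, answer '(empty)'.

Answer: mica=3 thread=2

Derivation:
After 1 (gather 3 mithril): mithril=3
After 2 (gather 3 obsidian): mithril=3 obsidian=3
After 3 (gather 3 mica): mica=3 mithril=3 obsidian=3
After 4 (craft plate): mica=3 plate=2
After 5 (gather 2 mica): mica=5 plate=2
After 6 (craft thread): mica=3 thread=2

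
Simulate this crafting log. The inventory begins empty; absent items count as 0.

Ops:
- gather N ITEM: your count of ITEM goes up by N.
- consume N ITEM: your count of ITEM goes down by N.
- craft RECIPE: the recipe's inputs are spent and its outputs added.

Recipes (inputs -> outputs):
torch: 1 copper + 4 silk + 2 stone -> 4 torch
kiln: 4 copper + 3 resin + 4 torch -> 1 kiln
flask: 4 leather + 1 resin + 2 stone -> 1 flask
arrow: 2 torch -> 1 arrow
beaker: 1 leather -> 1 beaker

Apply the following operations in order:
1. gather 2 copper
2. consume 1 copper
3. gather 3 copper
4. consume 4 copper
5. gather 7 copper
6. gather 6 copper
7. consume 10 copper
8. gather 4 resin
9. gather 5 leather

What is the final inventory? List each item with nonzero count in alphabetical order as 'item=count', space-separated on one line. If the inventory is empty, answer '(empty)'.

After 1 (gather 2 copper): copper=2
After 2 (consume 1 copper): copper=1
After 3 (gather 3 copper): copper=4
After 4 (consume 4 copper): (empty)
After 5 (gather 7 copper): copper=7
After 6 (gather 6 copper): copper=13
After 7 (consume 10 copper): copper=3
After 8 (gather 4 resin): copper=3 resin=4
After 9 (gather 5 leather): copper=3 leather=5 resin=4

Answer: copper=3 leather=5 resin=4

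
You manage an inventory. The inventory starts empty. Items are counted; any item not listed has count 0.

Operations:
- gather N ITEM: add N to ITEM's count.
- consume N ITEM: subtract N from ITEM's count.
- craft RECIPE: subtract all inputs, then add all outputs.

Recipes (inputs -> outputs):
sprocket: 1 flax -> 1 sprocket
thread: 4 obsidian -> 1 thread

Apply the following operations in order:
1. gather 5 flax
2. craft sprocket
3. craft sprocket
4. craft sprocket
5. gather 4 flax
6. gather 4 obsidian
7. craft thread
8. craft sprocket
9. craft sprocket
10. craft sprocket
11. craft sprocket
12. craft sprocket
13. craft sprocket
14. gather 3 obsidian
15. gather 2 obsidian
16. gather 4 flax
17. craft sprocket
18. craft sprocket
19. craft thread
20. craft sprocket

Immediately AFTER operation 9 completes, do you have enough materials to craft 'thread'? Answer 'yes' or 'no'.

After 1 (gather 5 flax): flax=5
After 2 (craft sprocket): flax=4 sprocket=1
After 3 (craft sprocket): flax=3 sprocket=2
After 4 (craft sprocket): flax=2 sprocket=3
After 5 (gather 4 flax): flax=6 sprocket=3
After 6 (gather 4 obsidian): flax=6 obsidian=4 sprocket=3
After 7 (craft thread): flax=6 sprocket=3 thread=1
After 8 (craft sprocket): flax=5 sprocket=4 thread=1
After 9 (craft sprocket): flax=4 sprocket=5 thread=1

Answer: no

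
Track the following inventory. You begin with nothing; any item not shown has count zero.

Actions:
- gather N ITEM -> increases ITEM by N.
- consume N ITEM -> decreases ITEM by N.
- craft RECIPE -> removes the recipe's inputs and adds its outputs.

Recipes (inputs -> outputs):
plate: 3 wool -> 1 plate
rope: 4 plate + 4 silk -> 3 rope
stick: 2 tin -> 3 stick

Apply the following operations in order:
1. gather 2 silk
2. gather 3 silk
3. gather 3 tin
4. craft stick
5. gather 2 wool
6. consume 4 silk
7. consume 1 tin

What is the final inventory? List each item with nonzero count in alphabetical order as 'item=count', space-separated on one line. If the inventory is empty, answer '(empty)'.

Answer: silk=1 stick=3 wool=2

Derivation:
After 1 (gather 2 silk): silk=2
After 2 (gather 3 silk): silk=5
After 3 (gather 3 tin): silk=5 tin=3
After 4 (craft stick): silk=5 stick=3 tin=1
After 5 (gather 2 wool): silk=5 stick=3 tin=1 wool=2
After 6 (consume 4 silk): silk=1 stick=3 tin=1 wool=2
After 7 (consume 1 tin): silk=1 stick=3 wool=2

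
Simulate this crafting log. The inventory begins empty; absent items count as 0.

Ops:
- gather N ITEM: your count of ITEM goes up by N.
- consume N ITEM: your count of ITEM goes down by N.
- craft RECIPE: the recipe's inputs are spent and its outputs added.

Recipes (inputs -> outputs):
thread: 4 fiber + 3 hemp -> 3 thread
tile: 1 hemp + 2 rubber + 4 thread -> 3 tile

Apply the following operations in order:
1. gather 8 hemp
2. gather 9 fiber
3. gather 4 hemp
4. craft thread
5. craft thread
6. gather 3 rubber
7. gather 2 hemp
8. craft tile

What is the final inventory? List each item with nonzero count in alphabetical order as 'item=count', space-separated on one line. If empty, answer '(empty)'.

After 1 (gather 8 hemp): hemp=8
After 2 (gather 9 fiber): fiber=9 hemp=8
After 3 (gather 4 hemp): fiber=9 hemp=12
After 4 (craft thread): fiber=5 hemp=9 thread=3
After 5 (craft thread): fiber=1 hemp=6 thread=6
After 6 (gather 3 rubber): fiber=1 hemp=6 rubber=3 thread=6
After 7 (gather 2 hemp): fiber=1 hemp=8 rubber=3 thread=6
After 8 (craft tile): fiber=1 hemp=7 rubber=1 thread=2 tile=3

Answer: fiber=1 hemp=7 rubber=1 thread=2 tile=3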